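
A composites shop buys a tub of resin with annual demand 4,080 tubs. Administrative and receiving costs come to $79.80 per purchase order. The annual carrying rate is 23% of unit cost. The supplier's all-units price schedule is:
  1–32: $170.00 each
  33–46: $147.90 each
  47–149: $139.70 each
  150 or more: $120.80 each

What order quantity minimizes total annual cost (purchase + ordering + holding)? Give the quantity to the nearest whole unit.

Holding cost per unit per year at price C is H = 0.23·C.
Evaluate total cost at each tier's feasible EOQ or, if the EOQ is below the tier, at the tier's minimum quantity.
Tier 1 ($170.00): EOQ = 129.1 exceeds tier's upper bound 32, so this tier is dominated.
Tier 2 ($147.90): EOQ = 138.4 exceeds tier's upper bound 46, so this tier is dominated.
EOQ at $139.70 = 142.4 (feasible in tier 3): TC = 4,080×$139.70 + (4,080/142.4)×79.8 + (142.4/2)×0.23×$139.70 = $574,550.13.
EOQ at $120.80 = 153.1 (feasible in tier 4): TC = 4,080×$120.80 + (4,080/153.1)×79.8 + (153.1/2)×0.23×$120.80 = $497,117.48.
Lowest total cost is $497,117.48 at Q = 153.1.

Q* ≈ 153 tubs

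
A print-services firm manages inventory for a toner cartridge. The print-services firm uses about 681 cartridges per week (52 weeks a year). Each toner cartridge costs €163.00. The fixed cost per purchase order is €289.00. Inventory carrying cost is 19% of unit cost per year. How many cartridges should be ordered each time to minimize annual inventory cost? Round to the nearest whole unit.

Annual demand D = 681 × 52 = 35,412.
Holding cost H = 0.19 × €163.00 = €30.9700 per unit per year.
EOQ = √(2DS / H) = √(2 × 35,412 × 289 / 30.97).
= √(20,468,136 / 30.97) = √660,902.0342 ≈ 812.959.

Q* ≈ 813 cartridges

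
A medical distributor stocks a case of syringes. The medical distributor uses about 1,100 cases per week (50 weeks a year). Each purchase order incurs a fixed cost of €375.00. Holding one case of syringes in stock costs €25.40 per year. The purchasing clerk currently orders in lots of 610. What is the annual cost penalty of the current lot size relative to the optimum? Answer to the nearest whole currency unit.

Extra cost ≈ €9,190 per year

Annual demand D = 1,100 × 50 = 55,000.
EOQ = √(2DS/H) = √(2 × 55,000 × 375 / 25.4) ≈ 1274.37.
Cost at Q* = (D/Q*)S + (Q*/2)H = √(2DSH) ≈ €32,368.97.
Cost at Q = 610: (55,000/610)×375 + (610/2)×25.4 = €33,811.48 + €7,747.00 = €41,558.48.
Excess = €41,558.48 − €32,368.97 = €9,189.51.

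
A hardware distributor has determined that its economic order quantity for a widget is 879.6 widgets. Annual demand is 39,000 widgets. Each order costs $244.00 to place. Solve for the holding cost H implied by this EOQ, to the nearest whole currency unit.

H ≈ $25

Squaring Q* = √(2DS/H) gives Q*² = 2DS/H.
From Q* = √(2DS/H): H = 2DS / Q*² = 2 × 39,000 × 244 / 879.6² = 24.5988.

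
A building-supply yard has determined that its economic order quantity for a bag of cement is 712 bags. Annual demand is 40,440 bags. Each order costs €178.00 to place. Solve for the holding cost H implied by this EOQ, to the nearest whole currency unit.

H ≈ €28

Squaring Q* = √(2DS/H) gives Q*² = 2DS/H.
From Q* = √(2DS/H): H = 2DS / Q*² = 2 × 40,440 × 178 / 712² = 28.3989.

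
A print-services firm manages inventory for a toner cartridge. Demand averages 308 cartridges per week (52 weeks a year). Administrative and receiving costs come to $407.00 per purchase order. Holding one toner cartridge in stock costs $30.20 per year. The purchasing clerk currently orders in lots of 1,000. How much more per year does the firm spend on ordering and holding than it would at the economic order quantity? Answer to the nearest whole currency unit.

Annual demand D = 308 × 52 = 16,016.
EOQ = √(2DS/H) = √(2 × 16,016 × 407 / 30.2) ≈ 657.03.
Cost at Q* = (D/Q*)S + (Q*/2)H = √(2DSH) ≈ $19,842.33.
Cost at Q = 1,000: (16,016/1,000)×407 + (1,000/2)×30.2 = $6,518.51 + $15,100.00 = $21,618.51.
Excess = $21,618.51 − $19,842.33 = $1,776.18.

Extra cost ≈ $1,776 per year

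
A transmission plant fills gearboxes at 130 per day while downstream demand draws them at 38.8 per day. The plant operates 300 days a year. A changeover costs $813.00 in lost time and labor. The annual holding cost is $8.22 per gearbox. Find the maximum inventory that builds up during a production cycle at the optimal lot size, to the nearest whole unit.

I_max ≈ 1,271 gearboxes

Annual demand D = 38.8 × 300 = 11,640.
Production build-up factor (1 − d/p) = 1 − 38.8/130 = 0.7015.
Q* = √(2DS / (H(1 − d/p))) = √(2 × 11,640 × 813 / (8.22 × 0.7015)).
= √(18,926,640 / 5.7666) ≈ 1811.653.
Maximum inventory = Q*(1 − d/p) = 1811.653 × 0.7015 ≈ 1270.945.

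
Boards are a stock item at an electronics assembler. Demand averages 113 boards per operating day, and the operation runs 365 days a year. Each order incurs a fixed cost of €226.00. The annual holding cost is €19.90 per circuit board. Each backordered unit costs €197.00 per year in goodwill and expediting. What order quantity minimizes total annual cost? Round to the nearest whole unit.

Q* ≈ 1,016 boards

Annual demand D = 113 × 365 = 41,245.
With planned backorders, Q* = √(2DS/H) · √((H+B)/B).
√(2DS/H) = √(2 × 41,245 × 226 / 19.9) = 967.895.
√((H+B)/B) = √((19.9+197)/197) = 1.0493.
Q* ≈ 1015.605.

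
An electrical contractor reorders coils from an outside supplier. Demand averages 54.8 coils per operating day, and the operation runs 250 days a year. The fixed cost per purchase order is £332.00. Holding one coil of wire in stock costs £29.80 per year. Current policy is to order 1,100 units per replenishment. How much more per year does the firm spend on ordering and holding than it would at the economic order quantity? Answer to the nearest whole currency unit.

Extra cost ≈ £4,060 per year

Annual demand D = 54.8 × 250 = 13,700.
EOQ = √(2DS/H) = √(2 × 13,700 × 332 / 29.8) ≈ 552.50.
Cost at Q* = (D/Q*)S + (Q*/2)H = √(2DSH) ≈ £16,464.65.
Cost at Q = 1,100: (13,700/1,100)×332 + (1,100/2)×29.8 = £4,134.91 + £16,390.00 = £20,524.91.
Excess = £20,524.91 − £16,464.65 = £4,060.26.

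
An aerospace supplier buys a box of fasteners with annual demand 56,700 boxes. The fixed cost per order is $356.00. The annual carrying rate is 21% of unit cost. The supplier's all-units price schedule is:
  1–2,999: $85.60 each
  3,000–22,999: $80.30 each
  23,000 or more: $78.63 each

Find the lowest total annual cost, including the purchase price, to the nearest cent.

TC* ≈ $4,585,032.90

Holding cost per unit per year at price C is H = 0.21·C.
Candidates are each tier's EOQ (if it falls in that tier) and each price-break quantity.
EOQ at $85.60 = 1498.6 (feasible in tier 1): TC = 56,700×$85.60 + (56,700/1498.6)×356 + (1498.6/2)×0.21×$85.60 = $4,880,458.79.
EOQ at $80.30 = 1547.3 < 3000, so use break Q=3000: TC = 56,700×$80.30 + (56,700/3000.0)×356 + (3000.0/2)×0.21×$80.30 = $4,585,032.90.
EOQ at $78.63 = 1563.6 < 23000, so use break Q=23000: TC = 56,700×$78.63 + (56,700/23000.0)×356 + (23000.0/2)×0.21×$78.63 = $4,649,090.07.
Lowest total cost among the candidates is at Q = 3000.0.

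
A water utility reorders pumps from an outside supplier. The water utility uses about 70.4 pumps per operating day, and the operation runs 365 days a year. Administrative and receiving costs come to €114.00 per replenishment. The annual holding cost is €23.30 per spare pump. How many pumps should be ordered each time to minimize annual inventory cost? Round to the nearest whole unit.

Annual demand D = 70.4 × 365 = 25,696.
EOQ = √(2DS / H) = √(2 × 25,696 × 114 / 23.3).
= √(5,858,688 / 23.3) = √251,445.8369 ≈ 501.444.

Q* ≈ 501 pumps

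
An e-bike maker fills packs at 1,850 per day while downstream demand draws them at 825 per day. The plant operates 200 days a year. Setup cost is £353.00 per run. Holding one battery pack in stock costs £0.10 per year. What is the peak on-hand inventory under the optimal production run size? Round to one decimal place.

Annual demand D = 825 × 200 = 165,000.
Production build-up factor (1 − d/p) = 1 − 825/1,850 = 0.5541.
Q* = √(2DS / (H(1 − d/p))) = √(2 × 165,000 × 353 / (0.1 × 0.5541)).
= √(116,490,000 / 0.0554) ≈ 45853.053.
Maximum inventory = Q*(1 − d/p) = 45853.053 × 0.5541 ≈ 25405.070.

I_max ≈ 25,405.1 packs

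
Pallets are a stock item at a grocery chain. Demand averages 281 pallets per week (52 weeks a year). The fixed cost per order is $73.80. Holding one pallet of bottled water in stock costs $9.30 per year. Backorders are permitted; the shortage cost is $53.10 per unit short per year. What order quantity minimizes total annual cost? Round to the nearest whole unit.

Annual demand D = 281 × 52 = 14,612.
With planned backorders, Q* = √(2DS/H) · √((H+B)/B).
√(2DS/H) = √(2 × 14,612 × 73.8 / 9.3) = 481.567.
√((H+B)/B) = √((9.3+53.1)/53.1) = 1.0840.
Q* ≈ 522.037.

Q* ≈ 522 pallets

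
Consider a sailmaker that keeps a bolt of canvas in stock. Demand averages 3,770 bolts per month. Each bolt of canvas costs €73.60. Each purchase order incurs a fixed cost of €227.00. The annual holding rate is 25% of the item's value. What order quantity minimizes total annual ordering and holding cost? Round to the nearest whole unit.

Q* ≈ 1,057 bolts

Annual demand D = 3,770 × 12 = 45,240.
Holding cost H = 0.25 × €73.60 = €18.4000 per unit per year.
EOQ = √(2DS / H) = √(2 × 45,240 × 227 / 18.4).
= √(20,538,960 / 18.4) = √1,116,247.8261 ≈ 1056.526.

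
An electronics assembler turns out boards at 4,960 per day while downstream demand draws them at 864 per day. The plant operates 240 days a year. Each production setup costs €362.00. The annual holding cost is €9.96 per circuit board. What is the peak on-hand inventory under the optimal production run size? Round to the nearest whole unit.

I_max ≈ 3,528 boards

Annual demand D = 864 × 240 = 207,360.
Production build-up factor (1 − d/p) = 1 − 864/4,960 = 0.8258.
Q* = √(2DS / (H(1 − d/p))) = √(2 × 207,360 × 362 / (9.96 × 0.8258)).
= √(150,128,640 / 8.225) ≈ 4272.312.
Maximum inventory = Q*(1 − d/p) = 4272.312 × 0.8258 ≈ 3528.103.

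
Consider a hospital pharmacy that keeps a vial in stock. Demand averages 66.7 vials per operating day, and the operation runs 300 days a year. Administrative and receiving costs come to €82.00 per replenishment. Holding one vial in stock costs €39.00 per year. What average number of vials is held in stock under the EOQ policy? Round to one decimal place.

Average inventory ≈ 145.0 vials

Annual demand D = 66.7 × 300 = 20,010.
Q* = √(2DS/H) = √(2 × 20,010 × 82 / 39) ≈ 290.08.
Average inventory = Q*/2 ≈ 290.08 / 2 = 145.038.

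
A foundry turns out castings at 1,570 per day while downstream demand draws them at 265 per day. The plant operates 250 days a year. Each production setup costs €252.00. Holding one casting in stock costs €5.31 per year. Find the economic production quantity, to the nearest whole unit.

Annual demand D = 265 × 250 = 66,250.
Production build-up factor (1 − d/p) = 1 − 265/1,570 = 0.8312.
Q* = √(2DS / (H(1 − d/p))) = √(2 × 66,250 × 252 / (5.31 × 0.8312)).
= √(33,390,000 / 4.4137) ≈ 2750.461.

Q* ≈ 2,750 castings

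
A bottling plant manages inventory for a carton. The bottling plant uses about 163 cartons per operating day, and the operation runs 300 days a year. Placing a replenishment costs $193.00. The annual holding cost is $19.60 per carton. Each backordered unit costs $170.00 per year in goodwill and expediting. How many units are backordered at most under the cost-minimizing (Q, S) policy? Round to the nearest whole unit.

Annual demand D = 163 × 300 = 48,900.
With planned backorders, Q* = √(2DS/H) · √((H+B)/B).
√(2DS/H) = √(2 × 48,900 × 193 / 19.6) = 981.341.
√((H+B)/B) = √((19.6+170)/170) = 1.0561.
Q* ≈ 1036.370.
S* = Q* · H/(H+B) = 1036.370 × 19.6/189.6 ≈ 107.135.

S* ≈ 107 cartons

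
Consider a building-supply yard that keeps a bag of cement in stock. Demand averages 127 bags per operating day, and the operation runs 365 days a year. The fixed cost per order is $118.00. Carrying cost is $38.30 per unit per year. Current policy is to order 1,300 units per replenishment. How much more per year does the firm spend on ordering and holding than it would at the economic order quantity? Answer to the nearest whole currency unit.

Annual demand D = 127 × 365 = 46,355.
EOQ = √(2DS/H) = √(2 × 46,355 × 118 / 38.3) ≈ 534.45.
Cost at Q* = (D/Q*)S + (Q*/2)H = √(2DSH) ≈ $20,469.33.
Cost at Q = 1,300: (46,355/1,300)×118 + (1,300/2)×38.3 = $4,207.61 + $24,895.00 = $29,102.61.
Excess = $29,102.61 − $20,469.33 = $8,633.28.

Extra cost ≈ $8,633 per year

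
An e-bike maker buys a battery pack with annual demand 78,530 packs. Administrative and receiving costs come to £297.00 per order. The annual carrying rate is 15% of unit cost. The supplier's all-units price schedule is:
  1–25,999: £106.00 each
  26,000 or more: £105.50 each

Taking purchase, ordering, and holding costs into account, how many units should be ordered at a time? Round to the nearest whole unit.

Holding cost per unit per year at price C is H = 0.15·C.
Candidates are each tier's EOQ (if it falls in that tier) and each price-break quantity.
EOQ at £106.00 = 1712.8 (feasible in tier 1): TC = 78,530×£106.00 + (78,530/1712.8)×297 + (1712.8/2)×0.15×£106.00 = £8,351,413.88.
EOQ at £105.50 = 1716.9 < 26000, so use break Q=26000: TC = 78,530×£105.50 + (78,530/26000.0)×297 + (26000.0/2)×0.15×£105.50 = £8,491,537.05.
Lowest total cost is £8,351,413.88 at Q = 1712.8.

Q* ≈ 1,713 packs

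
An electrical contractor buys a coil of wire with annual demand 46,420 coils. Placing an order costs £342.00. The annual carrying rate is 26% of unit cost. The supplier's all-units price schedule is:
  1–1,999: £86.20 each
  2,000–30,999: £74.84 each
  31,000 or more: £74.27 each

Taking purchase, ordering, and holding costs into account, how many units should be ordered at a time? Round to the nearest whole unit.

Q* ≈ 2,000 coils

Holding cost per unit per year at price C is H = 0.26·C.
Evaluate total cost at each tier's feasible EOQ or, if the EOQ is below the tier, at the tier's minimum quantity.
EOQ at £86.20 = 1190.3 (feasible in tier 1): TC = 46,420×£86.20 + (46,420/1190.3)×342 + (1190.3/2)×0.26×£86.20 = £4,028,080.01.
EOQ at £74.84 = 1277.4 < 2000, so use break Q=2000: TC = 46,420×£74.84 + (46,420/2000.0)×342 + (2000.0/2)×0.26×£74.84 = £3,501,469.02.
EOQ at £74.27 = 1282.3 < 31000, so use break Q=31000: TC = 46,420×£74.27 + (46,420/31000.0)×342 + (31000.0/2)×0.26×£74.27 = £3,747,433.62.
Lowest total cost is £3,501,469.02 at Q = 2000.0.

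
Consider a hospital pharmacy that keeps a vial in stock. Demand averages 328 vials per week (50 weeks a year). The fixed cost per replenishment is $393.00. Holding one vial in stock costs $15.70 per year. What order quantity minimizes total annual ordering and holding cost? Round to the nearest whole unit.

Q* ≈ 906 vials

Annual demand D = 328 × 50 = 16,400.
EOQ = √(2DS / H) = √(2 × 16,400 × 393 / 15.7).
= √(12,890,400 / 15.7) = √821,044.586 ≈ 906.115.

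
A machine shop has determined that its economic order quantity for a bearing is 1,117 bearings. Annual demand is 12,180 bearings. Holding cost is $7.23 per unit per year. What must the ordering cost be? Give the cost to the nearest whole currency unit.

S ≈ $370

Invert the EOQ relation Q*² = 2DS/H.
From Q* = √(2DS/H): S = Q*²H / (2D) = 1,117² × 7.23 / (2 × 12,180) = 370.3116.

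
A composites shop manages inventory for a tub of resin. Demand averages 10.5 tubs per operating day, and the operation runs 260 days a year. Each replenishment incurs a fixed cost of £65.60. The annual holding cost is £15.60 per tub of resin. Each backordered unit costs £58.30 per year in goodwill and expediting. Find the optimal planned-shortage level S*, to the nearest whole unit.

Annual demand D = 10.5 × 260 = 2,730.
With planned backorders, Q* = √(2DS/H) · √((H+B)/B).
√(2DS/H) = √(2 × 2,730 × 65.6 / 15.6) = 151.526.
√((H+B)/B) = √((15.6+58.3)/58.3) = 1.1259.
Q* ≈ 170.598.
S* = Q* · H/(H+B) = 170.598 × 15.6/73.9 ≈ 36.013.

S* ≈ 36 tubs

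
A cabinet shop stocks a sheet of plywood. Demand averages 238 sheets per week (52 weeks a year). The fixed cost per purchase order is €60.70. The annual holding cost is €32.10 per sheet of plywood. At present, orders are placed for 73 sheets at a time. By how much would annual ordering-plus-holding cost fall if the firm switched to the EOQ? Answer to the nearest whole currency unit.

Annual demand D = 238 × 52 = 12,376.
EOQ = √(2DS/H) = √(2 × 12,376 × 60.7 / 32.1) ≈ 216.35.
Cost at Q* = (D/Q*)S + (Q*/2)H = √(2DSH) ≈ €6,944.68.
Cost at Q = 73: (12,376/73)×60.7 + (73/2)×32.1 = €10,290.73 + €1,171.65 = €11,462.38.
Excess = €11,462.38 − €6,944.68 = €4,517.70.

Extra cost ≈ €4,518 per year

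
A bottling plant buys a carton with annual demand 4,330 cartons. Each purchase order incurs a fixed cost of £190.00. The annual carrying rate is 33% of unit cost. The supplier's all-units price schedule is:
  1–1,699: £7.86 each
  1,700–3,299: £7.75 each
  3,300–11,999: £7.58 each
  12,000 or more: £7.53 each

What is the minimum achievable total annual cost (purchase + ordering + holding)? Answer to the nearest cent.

TC* ≈ £36,099.67

Holding cost per unit per year at price C is H = 0.33·C.
Candidates are each tier's EOQ (if it falls in that tier) and each price-break quantity.
EOQ at £7.86 = 796.5 (feasible in tier 1): TC = 4,330×£7.86 + (4,330/796.5)×190 + (796.5/2)×0.33×£7.86 = £36,099.67.
EOQ at £7.75 = 802.1 < 1700, so use break Q=1700: TC = 4,330×£7.75 + (4,330/1700.0)×190 + (1700.0/2)×0.33×£7.75 = £36,215.32.
EOQ at £7.58 = 811.0 < 3300, so use break Q=3300: TC = 4,330×£7.58 + (4,330/3300.0)×190 + (3300.0/2)×0.33×£7.58 = £37,198.01.
EOQ at £7.53 = 813.7 < 12000, so use break Q=12000: TC = 4,330×£7.53 + (4,330/12000.0)×190 + (12000.0/2)×0.33×£7.53 = £47,582.86.
Lowest total cost among the candidates is at Q = 796.5.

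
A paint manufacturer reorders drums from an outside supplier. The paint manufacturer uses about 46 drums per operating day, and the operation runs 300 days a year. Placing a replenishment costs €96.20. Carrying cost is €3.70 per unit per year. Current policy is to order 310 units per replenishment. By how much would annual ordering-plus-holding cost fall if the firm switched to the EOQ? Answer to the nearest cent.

Extra cost ≈ €1,721.63 per year

Annual demand D = 46 × 300 = 13,800.
EOQ = √(2DS/H) = √(2 × 13,800 × 96.2 / 3.7) ≈ 847.11.
Cost at Q* = (D/Q*)S + (Q*/2)H = √(2DSH) ≈ €3,134.32.
Cost at Q = 310: (13,800/310)×96.2 + (310/2)×3.7 = €4,282.45 + €573.50 = €4,855.95.
Excess = €4,855.95 − €3,134.32 = €1,721.63.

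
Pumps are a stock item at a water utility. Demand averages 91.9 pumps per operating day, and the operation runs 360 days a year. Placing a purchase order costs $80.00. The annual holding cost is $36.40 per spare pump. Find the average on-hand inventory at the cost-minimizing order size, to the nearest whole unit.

Annual demand D = 91.9 × 360 = 33,084.
Q* = √(2DS/H) = √(2 × 33,084 × 80 / 36.4) ≈ 381.35.
Average inventory = Q*/2 ≈ 381.35 / 2 = 190.673.

Average inventory ≈ 191 pumps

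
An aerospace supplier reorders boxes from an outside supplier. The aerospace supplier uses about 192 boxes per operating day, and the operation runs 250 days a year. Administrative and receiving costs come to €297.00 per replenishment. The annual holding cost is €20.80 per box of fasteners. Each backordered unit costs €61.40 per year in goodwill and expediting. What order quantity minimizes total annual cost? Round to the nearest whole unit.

Annual demand D = 192 × 250 = 48,000.
With planned backorders, Q* = √(2DS/H) · √((H+B)/B).
√(2DS/H) = √(2 × 48,000 × 297 / 20.8) = 1170.799.
√((H+B)/B) = √((20.8+61.4)/61.4) = 1.1570.
Q* ≈ 1354.671.

Q* ≈ 1,355 boxes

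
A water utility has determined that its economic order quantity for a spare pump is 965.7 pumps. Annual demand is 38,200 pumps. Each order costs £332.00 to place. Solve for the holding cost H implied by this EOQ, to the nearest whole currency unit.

The basic EOQ model gives Q* = √(2DS/H); rearrange for the unknown.
From Q* = √(2DS/H): H = 2DS / Q*² = 2 × 38,200 × 332 / 965.7² = 27.1986.

H ≈ £27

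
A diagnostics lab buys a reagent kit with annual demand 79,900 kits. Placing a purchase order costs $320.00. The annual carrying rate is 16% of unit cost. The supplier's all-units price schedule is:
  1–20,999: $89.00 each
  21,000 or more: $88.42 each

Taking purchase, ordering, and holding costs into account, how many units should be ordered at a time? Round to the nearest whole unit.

Holding cost per unit per year at price C is H = 0.16·C.
Candidates are each tier's EOQ (if it falls in that tier) and each price-break quantity.
EOQ at $89.00 = 1895.0 (feasible in tier 1): TC = 79,900×$89.00 + (79,900/1895.0)×320 + (1895.0/2)×0.16×$89.00 = $7,138,084.75.
EOQ at $88.42 = 1901.2 < 21000, so use break Q=21000: TC = 79,900×$88.42 + (79,900/21000.0)×320 + (21000.0/2)×0.16×$88.42 = $7,214,521.12.
Lowest total cost is $7,138,084.75 at Q = 1895.0.

Q* ≈ 1,895 kits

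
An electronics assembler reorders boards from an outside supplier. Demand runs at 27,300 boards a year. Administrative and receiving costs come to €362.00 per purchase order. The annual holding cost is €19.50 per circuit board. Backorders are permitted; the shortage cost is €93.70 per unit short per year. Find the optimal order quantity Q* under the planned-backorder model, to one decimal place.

Q* ≈ 1,106.6 boards

With planned backorders, Q* = √(2DS/H) · √((H+B)/B).
√(2DS/H) = √(2 × 27,300 × 362 / 19.5) = 1006.777.
√((H+B)/B) = √((19.5+93.7)/93.7) = 1.0991.
Q* ≈ 1106.590.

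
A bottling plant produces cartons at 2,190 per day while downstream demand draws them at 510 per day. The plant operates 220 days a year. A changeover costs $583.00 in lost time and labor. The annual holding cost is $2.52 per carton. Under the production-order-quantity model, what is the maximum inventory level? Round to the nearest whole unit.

I_max ≈ 6,311 cartons

Annual demand D = 510 × 220 = 112,200.
Production build-up factor (1 − d/p) = 1 − 510/2,190 = 0.7671.
Q* = √(2DS / (H(1 − d/p))) = √(2 × 112,200 × 583 / (2.52 × 0.7671)).
= √(130,825,200 / 1.9332) ≈ 8226.457.
Maximum inventory = Q*(1 − d/p) = 8226.457 × 0.7671 ≈ 6310.707.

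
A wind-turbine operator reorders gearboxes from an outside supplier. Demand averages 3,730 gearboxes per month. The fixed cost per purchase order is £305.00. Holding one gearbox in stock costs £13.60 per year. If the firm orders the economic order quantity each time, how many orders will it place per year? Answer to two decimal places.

Annual demand D = 3,730 × 12 = 44,760.
The optimal lot size = √(2DS/H) = √(2 × 44,760 × 305 / 13.6) ≈ 1416.90.
Orders per year = D / Q* = 44,760 / 1416.90 ≈ 31.590.

N ≈ 31.59 orders per year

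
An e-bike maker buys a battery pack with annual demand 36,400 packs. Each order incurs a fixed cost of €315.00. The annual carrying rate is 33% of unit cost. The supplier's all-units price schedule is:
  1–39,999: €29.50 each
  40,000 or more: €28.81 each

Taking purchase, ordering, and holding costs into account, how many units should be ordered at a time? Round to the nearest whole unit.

Q* ≈ 1,535 packs

Holding cost per unit per year at price C is H = 0.33·C.
Candidates are each tier's EOQ (if it falls in that tier) and each price-break quantity.
EOQ at €29.50 = 1534.8 (feasible in tier 1): TC = 36,400×€29.50 + (36,400/1534.8)×315 + (1534.8/2)×0.33×€29.50 = €1,088,741.32.
EOQ at €28.81 = 1553.1 < 40000, so use break Q=40000: TC = 36,400×€28.81 + (36,400/40000.0)×315 + (40000.0/2)×0.33×€28.81 = €1,239,116.65.
Lowest total cost is €1,088,741.32 at Q = 1534.8.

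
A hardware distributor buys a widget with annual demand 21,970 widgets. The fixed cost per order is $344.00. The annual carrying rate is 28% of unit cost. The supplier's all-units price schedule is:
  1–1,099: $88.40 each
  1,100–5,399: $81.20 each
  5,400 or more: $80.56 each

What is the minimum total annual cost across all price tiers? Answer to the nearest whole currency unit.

TC* ≈ $1,803,339

Holding cost per unit per year at price C is H = 0.28·C.
For each price level, check whether its EOQ is feasible; otherwise the best quantity at that price is the breakpoint.
EOQ at $88.40 = 781.5 (feasible in tier 1): TC = 21,970×$88.40 + (21,970/781.5)×344 + (781.5/2)×0.28×$88.40 = $1,961,490.58.
EOQ at $81.20 = 815.4 < 1100, so use break Q=1100: TC = 21,970×$81.20 + (21,970/1100.0)×344 + (1100.0/2)×0.28×$81.20 = $1,803,339.42.
EOQ at $80.56 = 818.6 < 5400, so use break Q=5400: TC = 21,970×$80.56 + (21,970/5400.0)×344 + (5400.0/2)×0.28×$80.56 = $1,832,206.13.
Lowest total cost among the candidates is at Q = 1100.0.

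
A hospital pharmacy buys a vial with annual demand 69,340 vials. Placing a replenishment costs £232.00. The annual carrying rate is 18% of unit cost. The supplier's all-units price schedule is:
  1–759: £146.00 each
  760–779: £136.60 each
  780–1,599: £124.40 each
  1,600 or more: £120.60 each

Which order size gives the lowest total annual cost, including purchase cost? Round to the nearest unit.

Q* ≈ 1,600 vials

Holding cost per unit per year at price C is H = 0.18·C.
Candidates are each tier's EOQ (if it falls in that tier) and each price-break quantity.
Tier 1 (£146.00): EOQ = 1106.5 exceeds tier's upper bound 759, so this tier is dominated.
Tier 2 (£136.60): EOQ = 1143.9 exceeds tier's upper bound 779, so this tier is dominated.
EOQ at £124.40 = 1198.7 (feasible in tier 3): TC = 69,340×£124.40 + (69,340/1198.7)×232 + (1198.7/2)×0.18×£124.40 = £8,652,736.92.
EOQ at £120.60 = 1217.4 < 1600, so use break Q=1600: TC = 69,340×£120.60 + (69,340/1600.0)×232 + (1600.0/2)×0.18×£120.60 = £8,389,824.70.
Lowest total cost is £8,389,824.70 at Q = 1600.0.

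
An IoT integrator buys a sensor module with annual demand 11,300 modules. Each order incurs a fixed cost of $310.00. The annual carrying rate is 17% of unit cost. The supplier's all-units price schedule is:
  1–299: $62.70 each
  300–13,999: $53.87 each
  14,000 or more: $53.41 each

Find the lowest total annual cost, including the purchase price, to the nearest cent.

Holding cost per unit per year at price C is H = 0.17·C.
For each price level, check whether its EOQ is feasible; otherwise the best quantity at that price is the breakpoint.
Tier 1 ($62.70): EOQ = 810.7 exceeds tier's upper bound 299, so this tier is dominated.
EOQ at $53.87 = 874.7 (feasible in tier 2): TC = 11,300×$53.87 + (11,300/874.7)×310 + (874.7/2)×0.17×$53.87 = $616,741.01.
EOQ at $53.41 = 878.4 < 14000, so use break Q=14000: TC = 11,300×$53.41 + (11,300/14000.0)×310 + (14000.0/2)×0.17×$53.41 = $667,341.11.
Lowest total cost among the candidates is at Q = 874.7.

TC* ≈ $616,741.01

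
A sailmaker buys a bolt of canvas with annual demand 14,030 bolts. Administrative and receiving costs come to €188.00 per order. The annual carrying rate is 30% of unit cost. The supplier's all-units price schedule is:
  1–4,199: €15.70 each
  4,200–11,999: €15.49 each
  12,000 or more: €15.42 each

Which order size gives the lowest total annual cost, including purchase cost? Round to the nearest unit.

Q* ≈ 1,058 bolts

Holding cost per unit per year at price C is H = 0.30·C.
Candidates are each tier's EOQ (if it falls in that tier) and each price-break quantity.
EOQ at €15.70 = 1058.3 (feasible in tier 1): TC = 14,030×€15.70 + (14,030/1058.3)×188 + (1058.3/2)×0.30×€15.70 = €225,255.63.
EOQ at €15.49 = 1065.5 < 4200, so use break Q=4200: TC = 14,030×€15.49 + (14,030/4200.0)×188 + (4200.0/2)×0.30×€15.49 = €227,711.41.
EOQ at €15.42 = 1067.9 < 12000, so use break Q=12000: TC = 14,030×€15.42 + (14,030/12000.0)×188 + (12000.0/2)×0.30×€15.42 = €244,318.40.
Lowest total cost is €225,255.63 at Q = 1058.3.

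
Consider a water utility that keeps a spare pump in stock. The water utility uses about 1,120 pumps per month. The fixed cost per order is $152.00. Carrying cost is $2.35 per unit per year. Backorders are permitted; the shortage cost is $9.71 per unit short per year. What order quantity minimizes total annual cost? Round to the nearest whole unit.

Annual demand D = 1,120 × 12 = 13,440.
With planned backorders, Q* = √(2DS/H) · √((H+B)/B).
√(2DS/H) = √(2 × 13,440 × 152 / 2.35) = 1318.568.
√((H+B)/B) = √((2.35+9.71)/9.71) = 1.1145.
Q* ≈ 1469.490.

Q* ≈ 1,469 pumps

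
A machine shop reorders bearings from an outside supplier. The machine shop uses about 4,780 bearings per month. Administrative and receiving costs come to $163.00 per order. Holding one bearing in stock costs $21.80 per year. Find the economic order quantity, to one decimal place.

Annual demand D = 4,780 × 12 = 57,360.
EOQ = √(2DS / H) = √(2 × 57,360 × 163 / 21.8).
= √(18,699,360 / 21.8) = √857,768.8073 ≈ 926.158.

Q* ≈ 926.2 bearings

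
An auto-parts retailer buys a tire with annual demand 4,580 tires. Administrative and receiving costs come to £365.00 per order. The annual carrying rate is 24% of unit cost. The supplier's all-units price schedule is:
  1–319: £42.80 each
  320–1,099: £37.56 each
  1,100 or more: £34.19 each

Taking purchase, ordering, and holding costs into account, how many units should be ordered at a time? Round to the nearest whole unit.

Holding cost per unit per year at price C is H = 0.24·C.
For each price level, check whether its EOQ is feasible; otherwise the best quantity at that price is the breakpoint.
Tier 1 (£42.80): EOQ = 570.5 exceeds tier's upper bound 319, so this tier is dominated.
EOQ at £37.56 = 609.0 (feasible in tier 2): TC = 4,580×£37.56 + (4,580/609.0)×365 + (609.0/2)×0.24×£37.56 = £177,514.68.
EOQ at £34.19 = 638.3 < 1100, so use break Q=1100: TC = 4,580×£34.19 + (4,580/1100.0)×365 + (1100.0/2)×0.24×£34.19 = £162,623.01.
Lowest total cost is £162,623.01 at Q = 1100.0.

Q* ≈ 1,100 tires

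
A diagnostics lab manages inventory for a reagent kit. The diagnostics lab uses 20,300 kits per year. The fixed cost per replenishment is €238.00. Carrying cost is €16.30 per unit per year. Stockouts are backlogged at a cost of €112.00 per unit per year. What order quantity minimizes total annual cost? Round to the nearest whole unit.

Q* ≈ 824 kits

With planned backorders, Q* = √(2DS/H) · √((H+B)/B).
√(2DS/H) = √(2 × 20,300 × 238 / 16.3) = 769.941.
√((H+B)/B) = √((16.3+112)/112) = 1.0703.
Q* ≈ 824.066.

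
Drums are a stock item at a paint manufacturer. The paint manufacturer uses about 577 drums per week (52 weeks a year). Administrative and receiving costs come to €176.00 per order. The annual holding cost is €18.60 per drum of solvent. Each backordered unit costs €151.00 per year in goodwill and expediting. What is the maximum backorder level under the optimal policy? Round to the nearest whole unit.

Annual demand D = 577 × 52 = 30,004.
With planned backorders, Q* = √(2DS/H) · √((H+B)/B).
√(2DS/H) = √(2 × 30,004 × 176 / 18.6) = 753.537.
√((H+B)/B) = √((18.6+151)/151) = 1.0598.
Q* ≈ 798.599.
S* = Q* · H/(H+B) = 798.599 × 18.6/169.6 ≈ 87.582.

S* ≈ 88 drums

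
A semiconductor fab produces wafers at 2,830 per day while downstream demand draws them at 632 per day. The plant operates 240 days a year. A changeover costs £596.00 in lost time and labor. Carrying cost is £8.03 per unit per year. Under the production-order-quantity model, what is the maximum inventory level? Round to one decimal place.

I_max ≈ 4,181.8 wafers

Annual demand D = 632 × 240 = 151,680.
Production build-up factor (1 − d/p) = 1 − 632/2,830 = 0.7767.
Q* = √(2DS / (H(1 − d/p))) = √(2 × 151,680 × 596 / (8.03 × 0.7767)).
= √(180,802,560 / 6.2367) ≈ 5384.234.
Maximum inventory = Q*(1 − d/p) = 5384.234 × 0.7767 ≈ 4181.818.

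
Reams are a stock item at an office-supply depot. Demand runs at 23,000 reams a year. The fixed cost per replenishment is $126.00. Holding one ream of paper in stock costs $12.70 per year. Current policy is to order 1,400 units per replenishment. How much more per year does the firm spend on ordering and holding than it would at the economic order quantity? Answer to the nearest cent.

Extra cost ≈ $2,380.42 per year

EOQ = √(2DS/H) = √(2 × 23,000 × 126 / 12.7) ≈ 675.56.
Cost at Q* = (D/Q*)S + (Q*/2)H = √(2DSH) ≈ $8,579.58.
Cost at Q = 1,400: (23,000/1,400)×126 + (1,400/2)×12.7 = $2,070.00 + $8,890.00 = $10,960.00.
Excess = $10,960.00 − $8,579.58 = $2,380.42.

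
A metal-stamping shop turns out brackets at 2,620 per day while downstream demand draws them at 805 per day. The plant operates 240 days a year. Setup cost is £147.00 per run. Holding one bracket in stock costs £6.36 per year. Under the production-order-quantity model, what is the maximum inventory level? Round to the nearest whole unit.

I_max ≈ 2,487 brackets

Annual demand D = 805 × 240 = 193,200.
Production build-up factor (1 − d/p) = 1 − 805/2,620 = 0.6927.
Q* = √(2DS / (H(1 − d/p))) = √(2 × 193,200 × 147 / (6.36 × 0.6927)).
= √(56,800,800 / 4.4059) ≈ 3590.550.
Maximum inventory = Q*(1 − d/p) = 3590.550 × 0.6927 ≈ 2487.347.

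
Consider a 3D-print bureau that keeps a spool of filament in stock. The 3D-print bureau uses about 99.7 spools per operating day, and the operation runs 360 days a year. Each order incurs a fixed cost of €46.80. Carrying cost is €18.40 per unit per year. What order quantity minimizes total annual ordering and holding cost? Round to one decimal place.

Annual demand D = 99.7 × 360 = 35,892.
EOQ = √(2DS / H) = √(2 × 35,892 × 46.8 / 18.4).
= √(3,359,491.2 / 18.4) = √182,581.0435 ≈ 427.295.

Q* ≈ 427.3 spools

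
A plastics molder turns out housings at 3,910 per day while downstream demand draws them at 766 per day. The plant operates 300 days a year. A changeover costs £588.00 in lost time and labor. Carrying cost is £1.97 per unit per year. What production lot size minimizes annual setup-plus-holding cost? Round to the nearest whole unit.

Annual demand D = 766 × 300 = 229,800.
Production build-up factor (1 − d/p) = 1 − 766/3,910 = 0.8041.
Q* = √(2DS / (H(1 − d/p))) = √(2 × 229,800 × 588 / (1.97 × 0.8041)).
= √(270,244,800 / 1.5841) ≈ 13061.488.

Q* ≈ 13,061 housings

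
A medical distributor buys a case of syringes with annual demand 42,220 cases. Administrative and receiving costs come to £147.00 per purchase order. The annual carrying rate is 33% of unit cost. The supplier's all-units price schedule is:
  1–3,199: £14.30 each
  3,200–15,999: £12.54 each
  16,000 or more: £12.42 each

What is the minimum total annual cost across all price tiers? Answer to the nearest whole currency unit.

TC* ≈ £537,999

Holding cost per unit per year at price C is H = 0.33·C.
Candidates are each tier's EOQ (if it falls in that tier) and each price-break quantity.
EOQ at £14.30 = 1621.8 (feasible in tier 1): TC = 42,220×£14.30 + (42,220/1621.8)×147 + (1621.8/2)×0.33×£14.30 = £611,399.46.
EOQ at £12.54 = 1731.9 < 3200, so use break Q=3200: TC = 42,220×£12.54 + (42,220/3200.0)×147 + (3200.0/2)×0.33×£12.54 = £537,999.40.
EOQ at £12.42 = 1740.3 < 16000, so use break Q=16000: TC = 42,220×£12.42 + (42,220/16000.0)×147 + (16000.0/2)×0.33×£12.42 = £557,549.10.
Lowest total cost among the candidates is at Q = 3200.0.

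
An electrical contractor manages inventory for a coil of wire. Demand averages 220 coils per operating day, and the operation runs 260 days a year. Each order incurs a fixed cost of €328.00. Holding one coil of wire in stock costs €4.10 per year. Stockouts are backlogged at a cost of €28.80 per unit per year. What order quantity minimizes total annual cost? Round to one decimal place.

Q* ≈ 3,233.4 coils

Annual demand D = 220 × 260 = 57,200.
With planned backorders, Q* = √(2DS/H) · √((H+B)/B).
√(2DS/H) = √(2 × 57,200 × 328 / 4.1) = 3025.227.
√((H+B)/B) = √((4.1+28.8)/28.8) = 1.0688.
Q* ≈ 3233.402.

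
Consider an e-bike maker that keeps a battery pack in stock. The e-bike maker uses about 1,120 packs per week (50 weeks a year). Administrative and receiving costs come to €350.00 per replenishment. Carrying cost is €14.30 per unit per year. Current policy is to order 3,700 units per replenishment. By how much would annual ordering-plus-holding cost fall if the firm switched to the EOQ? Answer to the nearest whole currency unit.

Annual demand D = 1,120 × 50 = 56,000.
EOQ = √(2DS/H) = √(2 × 56,000 × 350 / 14.3) ≈ 1655.67.
Cost at Q* = (D/Q*)S + (Q*/2)H = √(2DSH) ≈ €23,676.15.
Cost at Q = 3,700: (56,000/3,700)×350 + (3,700/2)×14.3 = €5,297.30 + €26,455.00 = €31,752.30.
Excess = €31,752.30 − €23,676.15 = €8,076.15.

Extra cost ≈ €8,076 per year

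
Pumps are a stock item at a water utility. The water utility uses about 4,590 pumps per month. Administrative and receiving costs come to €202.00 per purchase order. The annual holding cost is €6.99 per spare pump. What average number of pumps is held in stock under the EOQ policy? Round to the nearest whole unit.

Annual demand D = 4,590 × 12 = 55,080.
EOQ = √(2DS/H) = √(2 × 55,080 × 202 / 6.99) ≈ 1784.22.
Average inventory = Q*/2 ≈ 1784.22 / 2 = 892.111.

Average inventory ≈ 892 pumps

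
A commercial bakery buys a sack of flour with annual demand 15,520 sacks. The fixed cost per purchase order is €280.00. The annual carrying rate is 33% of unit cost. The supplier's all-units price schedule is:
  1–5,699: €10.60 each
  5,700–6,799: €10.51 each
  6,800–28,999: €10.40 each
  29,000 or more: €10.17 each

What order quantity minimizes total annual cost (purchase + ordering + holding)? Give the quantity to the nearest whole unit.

Holding cost per unit per year at price C is H = 0.33·C.
For each price level, check whether its EOQ is feasible; otherwise the best quantity at that price is the breakpoint.
EOQ at €10.60 = 1576.3 (feasible in tier 1): TC = 15,520×€10.60 + (15,520/1576.3)×280 + (1576.3/2)×0.33×€10.60 = €170,025.78.
EOQ at €10.51 = 1583.0 < 5700, so use break Q=5700: TC = 15,520×€10.51 + (15,520/5700.0)×280 + (5700.0/2)×0.33×€10.51 = €173,762.24.
EOQ at €10.40 = 1591.4 < 6800, so use break Q=6800: TC = 15,520×€10.40 + (15,520/6800.0)×280 + (6800.0/2)×0.33×€10.40 = €173,715.86.
EOQ at €10.17 = 1609.2 < 29000, so use break Q=29000: TC = 15,520×€10.17 + (15,520/29000.0)×280 + (29000.0/2)×0.33×€10.17 = €206,651.70.
Lowest total cost is €170,025.78 at Q = 1576.3.

Q* ≈ 1,576 sacks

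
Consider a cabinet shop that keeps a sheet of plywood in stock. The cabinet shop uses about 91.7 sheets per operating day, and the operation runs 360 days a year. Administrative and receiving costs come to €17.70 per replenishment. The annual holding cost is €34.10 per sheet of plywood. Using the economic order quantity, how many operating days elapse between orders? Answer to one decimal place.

Annual demand D = 91.7 × 360 = 33,012.
EOQ = √(2DS/H) = √(2 × 33,012 × 17.7 / 34.1) ≈ 185.12.
Cycle time = Q*/D × 360 = 185.12 / 33,012 × 360 ≈ 2.019 days.

T ≈ 2.0 days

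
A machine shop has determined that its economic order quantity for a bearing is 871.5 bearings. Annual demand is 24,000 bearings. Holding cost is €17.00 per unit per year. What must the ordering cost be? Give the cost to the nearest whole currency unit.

The basic EOQ model gives Q* = √(2DS/H); rearrange for the unknown.
From Q* = √(2DS/H): S = Q*²H / (2D) = 871.5² × 17 / (2 × 24,000) = 268.9939.

S ≈ €269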